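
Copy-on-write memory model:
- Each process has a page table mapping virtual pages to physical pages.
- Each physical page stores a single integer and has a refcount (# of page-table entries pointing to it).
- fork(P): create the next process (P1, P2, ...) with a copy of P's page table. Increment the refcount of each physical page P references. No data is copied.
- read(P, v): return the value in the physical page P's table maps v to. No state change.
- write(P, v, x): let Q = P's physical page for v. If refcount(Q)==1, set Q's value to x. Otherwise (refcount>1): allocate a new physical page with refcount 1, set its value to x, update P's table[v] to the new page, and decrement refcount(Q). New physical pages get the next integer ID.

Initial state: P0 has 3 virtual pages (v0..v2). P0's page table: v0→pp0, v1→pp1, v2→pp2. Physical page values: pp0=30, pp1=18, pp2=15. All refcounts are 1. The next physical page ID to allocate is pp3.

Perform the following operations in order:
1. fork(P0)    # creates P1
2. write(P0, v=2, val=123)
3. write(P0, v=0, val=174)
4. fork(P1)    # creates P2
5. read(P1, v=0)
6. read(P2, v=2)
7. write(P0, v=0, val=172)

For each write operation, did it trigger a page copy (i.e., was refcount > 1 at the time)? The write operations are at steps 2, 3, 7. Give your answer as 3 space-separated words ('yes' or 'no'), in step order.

Op 1: fork(P0) -> P1. 3 ppages; refcounts: pp0:2 pp1:2 pp2:2
Op 2: write(P0, v2, 123). refcount(pp2)=2>1 -> COPY to pp3. 4 ppages; refcounts: pp0:2 pp1:2 pp2:1 pp3:1
Op 3: write(P0, v0, 174). refcount(pp0)=2>1 -> COPY to pp4. 5 ppages; refcounts: pp0:1 pp1:2 pp2:1 pp3:1 pp4:1
Op 4: fork(P1) -> P2. 5 ppages; refcounts: pp0:2 pp1:3 pp2:2 pp3:1 pp4:1
Op 5: read(P1, v0) -> 30. No state change.
Op 6: read(P2, v2) -> 15. No state change.
Op 7: write(P0, v0, 172). refcount(pp4)=1 -> write in place. 5 ppages; refcounts: pp0:2 pp1:3 pp2:2 pp3:1 pp4:1

yes yes no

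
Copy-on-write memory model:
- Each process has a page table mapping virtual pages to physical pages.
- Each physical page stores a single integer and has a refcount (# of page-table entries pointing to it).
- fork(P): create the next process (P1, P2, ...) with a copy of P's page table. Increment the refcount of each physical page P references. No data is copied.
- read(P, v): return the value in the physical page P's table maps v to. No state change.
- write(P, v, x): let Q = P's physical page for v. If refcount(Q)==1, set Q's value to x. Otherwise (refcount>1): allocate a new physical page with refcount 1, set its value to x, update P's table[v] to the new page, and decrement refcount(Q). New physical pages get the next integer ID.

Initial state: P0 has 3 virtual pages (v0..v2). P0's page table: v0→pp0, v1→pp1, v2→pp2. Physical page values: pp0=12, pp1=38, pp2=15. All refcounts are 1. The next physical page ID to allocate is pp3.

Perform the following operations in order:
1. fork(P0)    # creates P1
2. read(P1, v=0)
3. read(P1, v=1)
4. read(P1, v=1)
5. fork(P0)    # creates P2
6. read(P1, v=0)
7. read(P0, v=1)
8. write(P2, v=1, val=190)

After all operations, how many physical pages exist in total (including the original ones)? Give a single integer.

Answer: 4

Derivation:
Op 1: fork(P0) -> P1. 3 ppages; refcounts: pp0:2 pp1:2 pp2:2
Op 2: read(P1, v0) -> 12. No state change.
Op 3: read(P1, v1) -> 38. No state change.
Op 4: read(P1, v1) -> 38. No state change.
Op 5: fork(P0) -> P2. 3 ppages; refcounts: pp0:3 pp1:3 pp2:3
Op 6: read(P1, v0) -> 12. No state change.
Op 7: read(P0, v1) -> 38. No state change.
Op 8: write(P2, v1, 190). refcount(pp1)=3>1 -> COPY to pp3. 4 ppages; refcounts: pp0:3 pp1:2 pp2:3 pp3:1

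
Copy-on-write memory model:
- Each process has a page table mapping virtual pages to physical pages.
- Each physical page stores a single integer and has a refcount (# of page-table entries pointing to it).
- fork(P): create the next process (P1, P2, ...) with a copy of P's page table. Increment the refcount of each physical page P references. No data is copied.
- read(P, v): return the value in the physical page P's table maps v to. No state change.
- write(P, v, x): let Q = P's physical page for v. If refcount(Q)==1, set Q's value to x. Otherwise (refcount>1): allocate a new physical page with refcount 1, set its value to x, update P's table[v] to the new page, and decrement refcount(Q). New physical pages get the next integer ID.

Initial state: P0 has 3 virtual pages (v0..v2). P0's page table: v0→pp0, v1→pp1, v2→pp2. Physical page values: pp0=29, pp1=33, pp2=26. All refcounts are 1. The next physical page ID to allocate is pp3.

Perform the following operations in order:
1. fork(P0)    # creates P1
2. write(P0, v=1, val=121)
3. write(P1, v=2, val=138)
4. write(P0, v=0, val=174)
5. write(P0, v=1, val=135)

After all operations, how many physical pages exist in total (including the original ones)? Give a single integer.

Answer: 6

Derivation:
Op 1: fork(P0) -> P1. 3 ppages; refcounts: pp0:2 pp1:2 pp2:2
Op 2: write(P0, v1, 121). refcount(pp1)=2>1 -> COPY to pp3. 4 ppages; refcounts: pp0:2 pp1:1 pp2:2 pp3:1
Op 3: write(P1, v2, 138). refcount(pp2)=2>1 -> COPY to pp4. 5 ppages; refcounts: pp0:2 pp1:1 pp2:1 pp3:1 pp4:1
Op 4: write(P0, v0, 174). refcount(pp0)=2>1 -> COPY to pp5. 6 ppages; refcounts: pp0:1 pp1:1 pp2:1 pp3:1 pp4:1 pp5:1
Op 5: write(P0, v1, 135). refcount(pp3)=1 -> write in place. 6 ppages; refcounts: pp0:1 pp1:1 pp2:1 pp3:1 pp4:1 pp5:1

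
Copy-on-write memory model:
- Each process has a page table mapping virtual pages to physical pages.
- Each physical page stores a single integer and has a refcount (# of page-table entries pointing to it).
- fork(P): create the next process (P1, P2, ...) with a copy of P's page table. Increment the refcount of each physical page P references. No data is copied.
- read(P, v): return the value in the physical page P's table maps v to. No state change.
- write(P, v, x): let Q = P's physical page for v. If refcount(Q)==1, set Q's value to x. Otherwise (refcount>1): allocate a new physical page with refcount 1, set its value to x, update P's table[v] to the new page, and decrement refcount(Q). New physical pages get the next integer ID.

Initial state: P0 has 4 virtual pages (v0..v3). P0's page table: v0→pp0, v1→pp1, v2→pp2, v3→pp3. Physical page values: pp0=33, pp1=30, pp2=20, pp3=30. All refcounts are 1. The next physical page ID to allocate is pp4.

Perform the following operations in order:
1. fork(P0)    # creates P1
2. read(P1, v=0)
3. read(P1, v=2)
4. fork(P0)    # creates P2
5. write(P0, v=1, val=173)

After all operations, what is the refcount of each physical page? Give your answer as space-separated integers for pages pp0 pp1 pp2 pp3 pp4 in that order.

Op 1: fork(P0) -> P1. 4 ppages; refcounts: pp0:2 pp1:2 pp2:2 pp3:2
Op 2: read(P1, v0) -> 33. No state change.
Op 3: read(P1, v2) -> 20. No state change.
Op 4: fork(P0) -> P2. 4 ppages; refcounts: pp0:3 pp1:3 pp2:3 pp3:3
Op 5: write(P0, v1, 173). refcount(pp1)=3>1 -> COPY to pp4. 5 ppages; refcounts: pp0:3 pp1:2 pp2:3 pp3:3 pp4:1

Answer: 3 2 3 3 1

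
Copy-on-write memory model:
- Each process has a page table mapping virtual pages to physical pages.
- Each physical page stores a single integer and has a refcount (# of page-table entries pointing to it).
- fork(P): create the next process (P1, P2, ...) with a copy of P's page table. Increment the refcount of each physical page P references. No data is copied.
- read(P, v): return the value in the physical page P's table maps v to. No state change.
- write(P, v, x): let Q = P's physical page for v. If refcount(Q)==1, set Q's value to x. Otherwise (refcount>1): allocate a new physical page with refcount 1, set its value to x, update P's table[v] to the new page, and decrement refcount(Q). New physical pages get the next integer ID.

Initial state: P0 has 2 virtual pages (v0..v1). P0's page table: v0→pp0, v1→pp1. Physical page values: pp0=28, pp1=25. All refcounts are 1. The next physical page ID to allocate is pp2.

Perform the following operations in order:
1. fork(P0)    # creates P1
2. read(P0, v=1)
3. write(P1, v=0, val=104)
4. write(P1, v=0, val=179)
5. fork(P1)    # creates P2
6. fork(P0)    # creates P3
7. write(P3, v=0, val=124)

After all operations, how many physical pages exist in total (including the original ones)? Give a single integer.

Op 1: fork(P0) -> P1. 2 ppages; refcounts: pp0:2 pp1:2
Op 2: read(P0, v1) -> 25. No state change.
Op 3: write(P1, v0, 104). refcount(pp0)=2>1 -> COPY to pp2. 3 ppages; refcounts: pp0:1 pp1:2 pp2:1
Op 4: write(P1, v0, 179). refcount(pp2)=1 -> write in place. 3 ppages; refcounts: pp0:1 pp1:2 pp2:1
Op 5: fork(P1) -> P2. 3 ppages; refcounts: pp0:1 pp1:3 pp2:2
Op 6: fork(P0) -> P3. 3 ppages; refcounts: pp0:2 pp1:4 pp2:2
Op 7: write(P3, v0, 124). refcount(pp0)=2>1 -> COPY to pp3. 4 ppages; refcounts: pp0:1 pp1:4 pp2:2 pp3:1

Answer: 4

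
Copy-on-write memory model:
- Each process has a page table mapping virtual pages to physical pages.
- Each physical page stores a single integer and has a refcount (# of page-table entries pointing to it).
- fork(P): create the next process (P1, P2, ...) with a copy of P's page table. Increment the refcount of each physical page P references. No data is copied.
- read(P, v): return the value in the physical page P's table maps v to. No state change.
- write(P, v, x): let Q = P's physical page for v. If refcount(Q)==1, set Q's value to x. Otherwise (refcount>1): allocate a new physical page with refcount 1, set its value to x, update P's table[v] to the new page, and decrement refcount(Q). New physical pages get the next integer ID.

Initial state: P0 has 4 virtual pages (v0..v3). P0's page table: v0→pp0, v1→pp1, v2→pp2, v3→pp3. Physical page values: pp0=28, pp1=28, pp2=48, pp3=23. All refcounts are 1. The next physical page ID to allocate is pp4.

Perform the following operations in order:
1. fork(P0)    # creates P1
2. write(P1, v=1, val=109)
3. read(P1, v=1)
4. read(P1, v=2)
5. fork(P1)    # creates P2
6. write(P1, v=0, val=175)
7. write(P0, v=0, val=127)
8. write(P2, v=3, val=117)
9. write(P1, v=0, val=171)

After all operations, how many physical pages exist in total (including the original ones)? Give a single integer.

Answer: 8

Derivation:
Op 1: fork(P0) -> P1. 4 ppages; refcounts: pp0:2 pp1:2 pp2:2 pp3:2
Op 2: write(P1, v1, 109). refcount(pp1)=2>1 -> COPY to pp4. 5 ppages; refcounts: pp0:2 pp1:1 pp2:2 pp3:2 pp4:1
Op 3: read(P1, v1) -> 109. No state change.
Op 4: read(P1, v2) -> 48. No state change.
Op 5: fork(P1) -> P2. 5 ppages; refcounts: pp0:3 pp1:1 pp2:3 pp3:3 pp4:2
Op 6: write(P1, v0, 175). refcount(pp0)=3>1 -> COPY to pp5. 6 ppages; refcounts: pp0:2 pp1:1 pp2:3 pp3:3 pp4:2 pp5:1
Op 7: write(P0, v0, 127). refcount(pp0)=2>1 -> COPY to pp6. 7 ppages; refcounts: pp0:1 pp1:1 pp2:3 pp3:3 pp4:2 pp5:1 pp6:1
Op 8: write(P2, v3, 117). refcount(pp3)=3>1 -> COPY to pp7. 8 ppages; refcounts: pp0:1 pp1:1 pp2:3 pp3:2 pp4:2 pp5:1 pp6:1 pp7:1
Op 9: write(P1, v0, 171). refcount(pp5)=1 -> write in place. 8 ppages; refcounts: pp0:1 pp1:1 pp2:3 pp3:2 pp4:2 pp5:1 pp6:1 pp7:1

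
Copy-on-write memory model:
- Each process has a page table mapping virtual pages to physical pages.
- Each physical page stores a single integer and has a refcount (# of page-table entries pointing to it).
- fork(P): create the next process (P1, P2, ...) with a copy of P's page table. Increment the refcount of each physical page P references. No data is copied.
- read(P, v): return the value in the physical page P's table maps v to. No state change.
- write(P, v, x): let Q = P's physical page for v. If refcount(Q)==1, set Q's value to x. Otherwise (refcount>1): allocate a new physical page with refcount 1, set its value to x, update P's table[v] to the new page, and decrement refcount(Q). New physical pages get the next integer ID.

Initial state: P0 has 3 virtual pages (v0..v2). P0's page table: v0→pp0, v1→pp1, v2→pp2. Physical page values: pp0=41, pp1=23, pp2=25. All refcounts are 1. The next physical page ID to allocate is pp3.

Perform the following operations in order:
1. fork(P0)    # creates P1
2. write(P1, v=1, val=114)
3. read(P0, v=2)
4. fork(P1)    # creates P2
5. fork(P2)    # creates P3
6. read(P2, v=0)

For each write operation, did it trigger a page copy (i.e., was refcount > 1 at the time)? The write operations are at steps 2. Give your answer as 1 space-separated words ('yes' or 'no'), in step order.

Op 1: fork(P0) -> P1. 3 ppages; refcounts: pp0:2 pp1:2 pp2:2
Op 2: write(P1, v1, 114). refcount(pp1)=2>1 -> COPY to pp3. 4 ppages; refcounts: pp0:2 pp1:1 pp2:2 pp3:1
Op 3: read(P0, v2) -> 25. No state change.
Op 4: fork(P1) -> P2. 4 ppages; refcounts: pp0:3 pp1:1 pp2:3 pp3:2
Op 5: fork(P2) -> P3. 4 ppages; refcounts: pp0:4 pp1:1 pp2:4 pp3:3
Op 6: read(P2, v0) -> 41. No state change.

yes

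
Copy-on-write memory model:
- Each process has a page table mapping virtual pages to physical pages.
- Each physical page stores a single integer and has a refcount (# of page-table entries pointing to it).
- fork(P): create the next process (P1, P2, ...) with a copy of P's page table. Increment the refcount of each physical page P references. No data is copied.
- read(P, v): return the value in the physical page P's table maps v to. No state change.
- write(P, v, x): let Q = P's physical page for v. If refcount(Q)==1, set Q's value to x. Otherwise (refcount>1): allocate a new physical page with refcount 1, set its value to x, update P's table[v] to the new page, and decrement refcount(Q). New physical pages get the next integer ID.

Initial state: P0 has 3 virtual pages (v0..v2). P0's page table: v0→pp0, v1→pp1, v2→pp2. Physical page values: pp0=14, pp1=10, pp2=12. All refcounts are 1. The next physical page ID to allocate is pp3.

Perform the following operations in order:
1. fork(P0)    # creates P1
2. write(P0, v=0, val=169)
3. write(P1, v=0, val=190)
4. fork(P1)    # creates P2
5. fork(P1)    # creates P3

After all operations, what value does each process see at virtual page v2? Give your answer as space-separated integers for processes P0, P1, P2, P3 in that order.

Op 1: fork(P0) -> P1. 3 ppages; refcounts: pp0:2 pp1:2 pp2:2
Op 2: write(P0, v0, 169). refcount(pp0)=2>1 -> COPY to pp3. 4 ppages; refcounts: pp0:1 pp1:2 pp2:2 pp3:1
Op 3: write(P1, v0, 190). refcount(pp0)=1 -> write in place. 4 ppages; refcounts: pp0:1 pp1:2 pp2:2 pp3:1
Op 4: fork(P1) -> P2. 4 ppages; refcounts: pp0:2 pp1:3 pp2:3 pp3:1
Op 5: fork(P1) -> P3. 4 ppages; refcounts: pp0:3 pp1:4 pp2:4 pp3:1
P0: v2 -> pp2 = 12
P1: v2 -> pp2 = 12
P2: v2 -> pp2 = 12
P3: v2 -> pp2 = 12

Answer: 12 12 12 12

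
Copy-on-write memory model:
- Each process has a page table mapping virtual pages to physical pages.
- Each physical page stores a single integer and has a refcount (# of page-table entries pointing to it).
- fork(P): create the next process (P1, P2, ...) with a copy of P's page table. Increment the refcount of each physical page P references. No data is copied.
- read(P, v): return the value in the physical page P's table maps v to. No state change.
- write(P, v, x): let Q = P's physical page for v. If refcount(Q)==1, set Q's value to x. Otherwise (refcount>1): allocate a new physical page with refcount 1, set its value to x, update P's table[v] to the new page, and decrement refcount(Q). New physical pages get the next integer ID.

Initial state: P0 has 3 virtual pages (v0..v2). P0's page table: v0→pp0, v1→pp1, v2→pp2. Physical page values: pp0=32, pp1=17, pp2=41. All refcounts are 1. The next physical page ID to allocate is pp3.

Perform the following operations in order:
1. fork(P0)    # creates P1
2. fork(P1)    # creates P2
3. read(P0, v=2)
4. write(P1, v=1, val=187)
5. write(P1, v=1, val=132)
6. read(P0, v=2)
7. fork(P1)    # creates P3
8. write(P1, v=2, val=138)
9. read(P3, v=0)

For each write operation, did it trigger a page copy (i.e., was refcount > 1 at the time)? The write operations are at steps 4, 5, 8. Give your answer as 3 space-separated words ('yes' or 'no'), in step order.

Op 1: fork(P0) -> P1. 3 ppages; refcounts: pp0:2 pp1:2 pp2:2
Op 2: fork(P1) -> P2. 3 ppages; refcounts: pp0:3 pp1:3 pp2:3
Op 3: read(P0, v2) -> 41. No state change.
Op 4: write(P1, v1, 187). refcount(pp1)=3>1 -> COPY to pp3. 4 ppages; refcounts: pp0:3 pp1:2 pp2:3 pp3:1
Op 5: write(P1, v1, 132). refcount(pp3)=1 -> write in place. 4 ppages; refcounts: pp0:3 pp1:2 pp2:3 pp3:1
Op 6: read(P0, v2) -> 41. No state change.
Op 7: fork(P1) -> P3. 4 ppages; refcounts: pp0:4 pp1:2 pp2:4 pp3:2
Op 8: write(P1, v2, 138). refcount(pp2)=4>1 -> COPY to pp4. 5 ppages; refcounts: pp0:4 pp1:2 pp2:3 pp3:2 pp4:1
Op 9: read(P3, v0) -> 32. No state change.

yes no yes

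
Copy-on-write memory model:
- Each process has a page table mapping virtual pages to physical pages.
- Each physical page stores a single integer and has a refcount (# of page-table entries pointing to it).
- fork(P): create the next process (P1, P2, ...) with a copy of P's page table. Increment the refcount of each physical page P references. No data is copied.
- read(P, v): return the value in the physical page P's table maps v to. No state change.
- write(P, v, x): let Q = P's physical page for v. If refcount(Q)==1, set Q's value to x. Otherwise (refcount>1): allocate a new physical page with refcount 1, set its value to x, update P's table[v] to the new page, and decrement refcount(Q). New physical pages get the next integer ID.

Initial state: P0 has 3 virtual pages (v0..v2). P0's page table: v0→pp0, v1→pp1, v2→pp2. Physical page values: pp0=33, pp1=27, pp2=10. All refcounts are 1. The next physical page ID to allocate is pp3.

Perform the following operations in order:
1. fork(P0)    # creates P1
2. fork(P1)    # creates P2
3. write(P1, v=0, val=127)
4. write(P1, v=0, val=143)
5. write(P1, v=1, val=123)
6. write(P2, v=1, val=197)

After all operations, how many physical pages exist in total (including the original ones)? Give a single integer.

Answer: 6

Derivation:
Op 1: fork(P0) -> P1. 3 ppages; refcounts: pp0:2 pp1:2 pp2:2
Op 2: fork(P1) -> P2. 3 ppages; refcounts: pp0:3 pp1:3 pp2:3
Op 3: write(P1, v0, 127). refcount(pp0)=3>1 -> COPY to pp3. 4 ppages; refcounts: pp0:2 pp1:3 pp2:3 pp3:1
Op 4: write(P1, v0, 143). refcount(pp3)=1 -> write in place. 4 ppages; refcounts: pp0:2 pp1:3 pp2:3 pp3:1
Op 5: write(P1, v1, 123). refcount(pp1)=3>1 -> COPY to pp4. 5 ppages; refcounts: pp0:2 pp1:2 pp2:3 pp3:1 pp4:1
Op 6: write(P2, v1, 197). refcount(pp1)=2>1 -> COPY to pp5. 6 ppages; refcounts: pp0:2 pp1:1 pp2:3 pp3:1 pp4:1 pp5:1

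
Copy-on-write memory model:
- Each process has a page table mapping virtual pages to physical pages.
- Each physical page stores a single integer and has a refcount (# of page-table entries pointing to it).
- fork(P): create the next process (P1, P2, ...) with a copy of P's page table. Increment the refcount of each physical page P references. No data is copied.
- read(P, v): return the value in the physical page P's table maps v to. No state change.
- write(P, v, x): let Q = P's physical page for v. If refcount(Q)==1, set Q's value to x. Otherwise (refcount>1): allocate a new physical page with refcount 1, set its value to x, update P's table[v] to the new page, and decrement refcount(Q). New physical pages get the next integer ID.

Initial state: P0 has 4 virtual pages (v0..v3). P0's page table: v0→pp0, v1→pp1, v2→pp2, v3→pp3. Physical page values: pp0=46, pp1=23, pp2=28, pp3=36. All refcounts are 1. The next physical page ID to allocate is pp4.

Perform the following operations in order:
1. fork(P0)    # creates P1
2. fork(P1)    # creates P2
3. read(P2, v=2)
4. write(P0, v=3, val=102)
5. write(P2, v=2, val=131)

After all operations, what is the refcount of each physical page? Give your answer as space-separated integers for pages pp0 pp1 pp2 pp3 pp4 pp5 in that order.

Answer: 3 3 2 2 1 1

Derivation:
Op 1: fork(P0) -> P1. 4 ppages; refcounts: pp0:2 pp1:2 pp2:2 pp3:2
Op 2: fork(P1) -> P2. 4 ppages; refcounts: pp0:3 pp1:3 pp2:3 pp3:3
Op 3: read(P2, v2) -> 28. No state change.
Op 4: write(P0, v3, 102). refcount(pp3)=3>1 -> COPY to pp4. 5 ppages; refcounts: pp0:3 pp1:3 pp2:3 pp3:2 pp4:1
Op 5: write(P2, v2, 131). refcount(pp2)=3>1 -> COPY to pp5. 6 ppages; refcounts: pp0:3 pp1:3 pp2:2 pp3:2 pp4:1 pp5:1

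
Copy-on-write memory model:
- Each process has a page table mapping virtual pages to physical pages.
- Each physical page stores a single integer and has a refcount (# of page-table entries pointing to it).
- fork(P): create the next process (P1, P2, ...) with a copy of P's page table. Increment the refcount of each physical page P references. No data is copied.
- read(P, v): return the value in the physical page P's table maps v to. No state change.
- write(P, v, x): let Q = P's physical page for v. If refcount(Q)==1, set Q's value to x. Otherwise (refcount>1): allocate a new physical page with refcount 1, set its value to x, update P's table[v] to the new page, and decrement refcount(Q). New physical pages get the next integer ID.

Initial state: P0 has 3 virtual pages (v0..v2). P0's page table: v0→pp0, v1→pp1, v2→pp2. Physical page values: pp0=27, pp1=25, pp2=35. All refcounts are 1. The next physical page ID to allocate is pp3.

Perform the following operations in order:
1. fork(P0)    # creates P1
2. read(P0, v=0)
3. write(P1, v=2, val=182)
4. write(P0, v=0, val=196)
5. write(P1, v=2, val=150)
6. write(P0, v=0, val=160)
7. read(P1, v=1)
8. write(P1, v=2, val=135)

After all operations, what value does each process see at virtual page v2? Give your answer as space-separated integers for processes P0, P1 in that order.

Op 1: fork(P0) -> P1. 3 ppages; refcounts: pp0:2 pp1:2 pp2:2
Op 2: read(P0, v0) -> 27. No state change.
Op 3: write(P1, v2, 182). refcount(pp2)=2>1 -> COPY to pp3. 4 ppages; refcounts: pp0:2 pp1:2 pp2:1 pp3:1
Op 4: write(P0, v0, 196). refcount(pp0)=2>1 -> COPY to pp4. 5 ppages; refcounts: pp0:1 pp1:2 pp2:1 pp3:1 pp4:1
Op 5: write(P1, v2, 150). refcount(pp3)=1 -> write in place. 5 ppages; refcounts: pp0:1 pp1:2 pp2:1 pp3:1 pp4:1
Op 6: write(P0, v0, 160). refcount(pp4)=1 -> write in place. 5 ppages; refcounts: pp0:1 pp1:2 pp2:1 pp3:1 pp4:1
Op 7: read(P1, v1) -> 25. No state change.
Op 8: write(P1, v2, 135). refcount(pp3)=1 -> write in place. 5 ppages; refcounts: pp0:1 pp1:2 pp2:1 pp3:1 pp4:1
P0: v2 -> pp2 = 35
P1: v2 -> pp3 = 135

Answer: 35 135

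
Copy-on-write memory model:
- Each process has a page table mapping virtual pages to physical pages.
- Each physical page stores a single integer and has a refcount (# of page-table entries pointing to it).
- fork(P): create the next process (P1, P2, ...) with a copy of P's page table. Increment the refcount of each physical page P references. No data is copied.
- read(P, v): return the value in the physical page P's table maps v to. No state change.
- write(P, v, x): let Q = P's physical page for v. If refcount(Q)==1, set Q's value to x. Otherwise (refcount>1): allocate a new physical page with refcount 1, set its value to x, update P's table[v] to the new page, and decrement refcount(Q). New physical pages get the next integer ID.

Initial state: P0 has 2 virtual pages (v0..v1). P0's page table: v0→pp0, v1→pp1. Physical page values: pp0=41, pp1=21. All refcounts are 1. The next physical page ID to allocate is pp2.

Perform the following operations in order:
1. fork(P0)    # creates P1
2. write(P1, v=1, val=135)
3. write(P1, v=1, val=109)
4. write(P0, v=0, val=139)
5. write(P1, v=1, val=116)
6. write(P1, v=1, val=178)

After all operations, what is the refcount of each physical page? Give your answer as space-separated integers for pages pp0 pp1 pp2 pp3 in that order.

Answer: 1 1 1 1

Derivation:
Op 1: fork(P0) -> P1. 2 ppages; refcounts: pp0:2 pp1:2
Op 2: write(P1, v1, 135). refcount(pp1)=2>1 -> COPY to pp2. 3 ppages; refcounts: pp0:2 pp1:1 pp2:1
Op 3: write(P1, v1, 109). refcount(pp2)=1 -> write in place. 3 ppages; refcounts: pp0:2 pp1:1 pp2:1
Op 4: write(P0, v0, 139). refcount(pp0)=2>1 -> COPY to pp3. 4 ppages; refcounts: pp0:1 pp1:1 pp2:1 pp3:1
Op 5: write(P1, v1, 116). refcount(pp2)=1 -> write in place. 4 ppages; refcounts: pp0:1 pp1:1 pp2:1 pp3:1
Op 6: write(P1, v1, 178). refcount(pp2)=1 -> write in place. 4 ppages; refcounts: pp0:1 pp1:1 pp2:1 pp3:1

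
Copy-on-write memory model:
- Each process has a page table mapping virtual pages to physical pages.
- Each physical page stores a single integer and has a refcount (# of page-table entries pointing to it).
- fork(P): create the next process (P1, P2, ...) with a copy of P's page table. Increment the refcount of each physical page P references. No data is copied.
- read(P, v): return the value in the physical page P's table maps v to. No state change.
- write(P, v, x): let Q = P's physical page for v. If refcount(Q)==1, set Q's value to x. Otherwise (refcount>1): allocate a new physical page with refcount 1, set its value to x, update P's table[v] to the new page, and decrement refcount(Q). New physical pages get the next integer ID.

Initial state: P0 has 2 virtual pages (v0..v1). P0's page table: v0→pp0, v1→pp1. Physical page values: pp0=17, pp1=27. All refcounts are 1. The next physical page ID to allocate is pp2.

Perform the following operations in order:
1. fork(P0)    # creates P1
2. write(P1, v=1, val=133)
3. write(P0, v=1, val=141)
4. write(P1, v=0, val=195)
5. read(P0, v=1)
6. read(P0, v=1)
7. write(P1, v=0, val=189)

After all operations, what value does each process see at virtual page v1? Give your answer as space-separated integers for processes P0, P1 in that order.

Op 1: fork(P0) -> P1. 2 ppages; refcounts: pp0:2 pp1:2
Op 2: write(P1, v1, 133). refcount(pp1)=2>1 -> COPY to pp2. 3 ppages; refcounts: pp0:2 pp1:1 pp2:1
Op 3: write(P0, v1, 141). refcount(pp1)=1 -> write in place. 3 ppages; refcounts: pp0:2 pp1:1 pp2:1
Op 4: write(P1, v0, 195). refcount(pp0)=2>1 -> COPY to pp3. 4 ppages; refcounts: pp0:1 pp1:1 pp2:1 pp3:1
Op 5: read(P0, v1) -> 141. No state change.
Op 6: read(P0, v1) -> 141. No state change.
Op 7: write(P1, v0, 189). refcount(pp3)=1 -> write in place. 4 ppages; refcounts: pp0:1 pp1:1 pp2:1 pp3:1
P0: v1 -> pp1 = 141
P1: v1 -> pp2 = 133

Answer: 141 133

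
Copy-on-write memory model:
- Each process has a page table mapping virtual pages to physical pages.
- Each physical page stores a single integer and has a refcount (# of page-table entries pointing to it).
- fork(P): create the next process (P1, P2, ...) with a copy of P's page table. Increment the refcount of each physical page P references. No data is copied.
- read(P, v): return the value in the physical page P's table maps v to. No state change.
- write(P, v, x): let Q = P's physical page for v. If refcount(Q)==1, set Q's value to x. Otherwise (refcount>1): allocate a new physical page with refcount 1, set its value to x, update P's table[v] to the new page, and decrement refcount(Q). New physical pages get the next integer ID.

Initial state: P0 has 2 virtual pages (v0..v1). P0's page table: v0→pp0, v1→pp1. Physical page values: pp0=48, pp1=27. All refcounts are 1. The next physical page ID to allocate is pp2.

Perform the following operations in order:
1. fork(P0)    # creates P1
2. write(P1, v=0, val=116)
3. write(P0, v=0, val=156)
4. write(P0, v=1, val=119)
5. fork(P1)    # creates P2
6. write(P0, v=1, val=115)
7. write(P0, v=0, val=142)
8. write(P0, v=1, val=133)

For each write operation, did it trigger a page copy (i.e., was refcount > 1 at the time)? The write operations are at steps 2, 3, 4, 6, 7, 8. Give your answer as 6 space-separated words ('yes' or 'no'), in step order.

Op 1: fork(P0) -> P1. 2 ppages; refcounts: pp0:2 pp1:2
Op 2: write(P1, v0, 116). refcount(pp0)=2>1 -> COPY to pp2. 3 ppages; refcounts: pp0:1 pp1:2 pp2:1
Op 3: write(P0, v0, 156). refcount(pp0)=1 -> write in place. 3 ppages; refcounts: pp0:1 pp1:2 pp2:1
Op 4: write(P0, v1, 119). refcount(pp1)=2>1 -> COPY to pp3. 4 ppages; refcounts: pp0:1 pp1:1 pp2:1 pp3:1
Op 5: fork(P1) -> P2. 4 ppages; refcounts: pp0:1 pp1:2 pp2:2 pp3:1
Op 6: write(P0, v1, 115). refcount(pp3)=1 -> write in place. 4 ppages; refcounts: pp0:1 pp1:2 pp2:2 pp3:1
Op 7: write(P0, v0, 142). refcount(pp0)=1 -> write in place. 4 ppages; refcounts: pp0:1 pp1:2 pp2:2 pp3:1
Op 8: write(P0, v1, 133). refcount(pp3)=1 -> write in place. 4 ppages; refcounts: pp0:1 pp1:2 pp2:2 pp3:1

yes no yes no no no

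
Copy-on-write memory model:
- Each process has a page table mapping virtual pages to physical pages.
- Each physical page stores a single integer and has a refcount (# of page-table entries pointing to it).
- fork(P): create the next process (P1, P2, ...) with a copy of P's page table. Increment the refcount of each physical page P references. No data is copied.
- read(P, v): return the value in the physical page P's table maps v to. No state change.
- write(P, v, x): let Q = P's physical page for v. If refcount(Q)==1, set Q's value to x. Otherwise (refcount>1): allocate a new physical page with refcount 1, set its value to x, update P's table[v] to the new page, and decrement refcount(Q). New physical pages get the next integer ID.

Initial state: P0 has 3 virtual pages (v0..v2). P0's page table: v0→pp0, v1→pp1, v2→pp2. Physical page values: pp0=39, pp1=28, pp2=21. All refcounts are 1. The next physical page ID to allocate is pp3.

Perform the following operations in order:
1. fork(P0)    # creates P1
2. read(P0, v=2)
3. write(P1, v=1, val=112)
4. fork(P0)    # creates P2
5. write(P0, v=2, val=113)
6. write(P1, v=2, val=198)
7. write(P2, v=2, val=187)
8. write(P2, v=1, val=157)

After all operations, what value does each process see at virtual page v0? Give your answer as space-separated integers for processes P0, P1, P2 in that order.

Answer: 39 39 39

Derivation:
Op 1: fork(P0) -> P1. 3 ppages; refcounts: pp0:2 pp1:2 pp2:2
Op 2: read(P0, v2) -> 21. No state change.
Op 3: write(P1, v1, 112). refcount(pp1)=2>1 -> COPY to pp3. 4 ppages; refcounts: pp0:2 pp1:1 pp2:2 pp3:1
Op 4: fork(P0) -> P2. 4 ppages; refcounts: pp0:3 pp1:2 pp2:3 pp3:1
Op 5: write(P0, v2, 113). refcount(pp2)=3>1 -> COPY to pp4. 5 ppages; refcounts: pp0:3 pp1:2 pp2:2 pp3:1 pp4:1
Op 6: write(P1, v2, 198). refcount(pp2)=2>1 -> COPY to pp5. 6 ppages; refcounts: pp0:3 pp1:2 pp2:1 pp3:1 pp4:1 pp5:1
Op 7: write(P2, v2, 187). refcount(pp2)=1 -> write in place. 6 ppages; refcounts: pp0:3 pp1:2 pp2:1 pp3:1 pp4:1 pp5:1
Op 8: write(P2, v1, 157). refcount(pp1)=2>1 -> COPY to pp6. 7 ppages; refcounts: pp0:3 pp1:1 pp2:1 pp3:1 pp4:1 pp5:1 pp6:1
P0: v0 -> pp0 = 39
P1: v0 -> pp0 = 39
P2: v0 -> pp0 = 39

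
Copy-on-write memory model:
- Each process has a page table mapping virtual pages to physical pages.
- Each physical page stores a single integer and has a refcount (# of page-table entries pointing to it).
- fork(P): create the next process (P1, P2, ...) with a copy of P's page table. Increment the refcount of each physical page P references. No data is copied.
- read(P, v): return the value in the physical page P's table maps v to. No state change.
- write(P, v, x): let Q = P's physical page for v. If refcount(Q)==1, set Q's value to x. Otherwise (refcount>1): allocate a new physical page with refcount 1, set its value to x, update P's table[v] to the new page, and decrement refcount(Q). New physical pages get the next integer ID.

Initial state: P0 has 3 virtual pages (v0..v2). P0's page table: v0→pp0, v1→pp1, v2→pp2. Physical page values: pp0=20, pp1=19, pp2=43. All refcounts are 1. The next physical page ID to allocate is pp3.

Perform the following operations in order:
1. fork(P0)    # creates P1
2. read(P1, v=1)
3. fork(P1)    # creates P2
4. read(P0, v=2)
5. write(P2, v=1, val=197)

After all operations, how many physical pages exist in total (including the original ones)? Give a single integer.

Op 1: fork(P0) -> P1. 3 ppages; refcounts: pp0:2 pp1:2 pp2:2
Op 2: read(P1, v1) -> 19. No state change.
Op 3: fork(P1) -> P2. 3 ppages; refcounts: pp0:3 pp1:3 pp2:3
Op 4: read(P0, v2) -> 43. No state change.
Op 5: write(P2, v1, 197). refcount(pp1)=3>1 -> COPY to pp3. 4 ppages; refcounts: pp0:3 pp1:2 pp2:3 pp3:1

Answer: 4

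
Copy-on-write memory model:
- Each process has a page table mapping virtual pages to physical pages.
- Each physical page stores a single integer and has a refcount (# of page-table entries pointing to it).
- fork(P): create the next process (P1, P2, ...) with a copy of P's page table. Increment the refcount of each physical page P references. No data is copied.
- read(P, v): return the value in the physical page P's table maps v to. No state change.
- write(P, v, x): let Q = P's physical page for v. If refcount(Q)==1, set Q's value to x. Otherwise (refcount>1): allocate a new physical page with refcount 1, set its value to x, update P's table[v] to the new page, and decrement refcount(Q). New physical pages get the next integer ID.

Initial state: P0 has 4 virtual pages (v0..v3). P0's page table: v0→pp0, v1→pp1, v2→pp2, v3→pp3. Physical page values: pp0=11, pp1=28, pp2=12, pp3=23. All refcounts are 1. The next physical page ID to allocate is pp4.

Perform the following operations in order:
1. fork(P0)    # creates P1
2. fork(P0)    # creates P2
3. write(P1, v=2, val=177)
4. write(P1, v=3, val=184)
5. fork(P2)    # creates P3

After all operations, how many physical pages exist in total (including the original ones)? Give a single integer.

Op 1: fork(P0) -> P1. 4 ppages; refcounts: pp0:2 pp1:2 pp2:2 pp3:2
Op 2: fork(P0) -> P2. 4 ppages; refcounts: pp0:3 pp1:3 pp2:3 pp3:3
Op 3: write(P1, v2, 177). refcount(pp2)=3>1 -> COPY to pp4. 5 ppages; refcounts: pp0:3 pp1:3 pp2:2 pp3:3 pp4:1
Op 4: write(P1, v3, 184). refcount(pp3)=3>1 -> COPY to pp5. 6 ppages; refcounts: pp0:3 pp1:3 pp2:2 pp3:2 pp4:1 pp5:1
Op 5: fork(P2) -> P3. 6 ppages; refcounts: pp0:4 pp1:4 pp2:3 pp3:3 pp4:1 pp5:1

Answer: 6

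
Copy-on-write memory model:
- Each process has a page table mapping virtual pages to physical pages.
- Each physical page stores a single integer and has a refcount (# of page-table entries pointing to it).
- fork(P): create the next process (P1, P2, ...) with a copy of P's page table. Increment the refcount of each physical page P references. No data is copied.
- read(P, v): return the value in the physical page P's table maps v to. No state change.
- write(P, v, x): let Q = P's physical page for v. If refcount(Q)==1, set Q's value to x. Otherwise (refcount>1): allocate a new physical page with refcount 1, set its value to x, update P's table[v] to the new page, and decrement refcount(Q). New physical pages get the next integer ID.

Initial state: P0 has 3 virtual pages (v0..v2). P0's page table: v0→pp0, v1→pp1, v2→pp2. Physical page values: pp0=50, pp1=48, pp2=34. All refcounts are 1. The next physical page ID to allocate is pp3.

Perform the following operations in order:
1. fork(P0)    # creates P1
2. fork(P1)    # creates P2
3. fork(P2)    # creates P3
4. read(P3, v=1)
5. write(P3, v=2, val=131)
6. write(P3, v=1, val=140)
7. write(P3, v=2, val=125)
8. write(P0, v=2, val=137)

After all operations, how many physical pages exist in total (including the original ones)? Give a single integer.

Answer: 6

Derivation:
Op 1: fork(P0) -> P1. 3 ppages; refcounts: pp0:2 pp1:2 pp2:2
Op 2: fork(P1) -> P2. 3 ppages; refcounts: pp0:3 pp1:3 pp2:3
Op 3: fork(P2) -> P3. 3 ppages; refcounts: pp0:4 pp1:4 pp2:4
Op 4: read(P3, v1) -> 48. No state change.
Op 5: write(P3, v2, 131). refcount(pp2)=4>1 -> COPY to pp3. 4 ppages; refcounts: pp0:4 pp1:4 pp2:3 pp3:1
Op 6: write(P3, v1, 140). refcount(pp1)=4>1 -> COPY to pp4. 5 ppages; refcounts: pp0:4 pp1:3 pp2:3 pp3:1 pp4:1
Op 7: write(P3, v2, 125). refcount(pp3)=1 -> write in place. 5 ppages; refcounts: pp0:4 pp1:3 pp2:3 pp3:1 pp4:1
Op 8: write(P0, v2, 137). refcount(pp2)=3>1 -> COPY to pp5. 6 ppages; refcounts: pp0:4 pp1:3 pp2:2 pp3:1 pp4:1 pp5:1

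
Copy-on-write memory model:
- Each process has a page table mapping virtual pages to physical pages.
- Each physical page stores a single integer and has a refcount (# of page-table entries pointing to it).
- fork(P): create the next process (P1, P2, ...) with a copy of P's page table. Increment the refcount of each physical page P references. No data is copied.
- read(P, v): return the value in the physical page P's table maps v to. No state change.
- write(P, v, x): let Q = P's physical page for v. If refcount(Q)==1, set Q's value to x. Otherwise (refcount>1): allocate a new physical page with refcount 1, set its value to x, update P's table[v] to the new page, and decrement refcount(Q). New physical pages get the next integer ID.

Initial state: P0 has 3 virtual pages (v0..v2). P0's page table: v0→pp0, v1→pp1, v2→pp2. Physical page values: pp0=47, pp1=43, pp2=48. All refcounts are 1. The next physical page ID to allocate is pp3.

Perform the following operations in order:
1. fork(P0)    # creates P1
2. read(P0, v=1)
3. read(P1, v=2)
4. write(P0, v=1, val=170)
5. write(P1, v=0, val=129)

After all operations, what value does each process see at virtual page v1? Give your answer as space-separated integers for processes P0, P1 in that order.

Answer: 170 43

Derivation:
Op 1: fork(P0) -> P1. 3 ppages; refcounts: pp0:2 pp1:2 pp2:2
Op 2: read(P0, v1) -> 43. No state change.
Op 3: read(P1, v2) -> 48. No state change.
Op 4: write(P0, v1, 170). refcount(pp1)=2>1 -> COPY to pp3. 4 ppages; refcounts: pp0:2 pp1:1 pp2:2 pp3:1
Op 5: write(P1, v0, 129). refcount(pp0)=2>1 -> COPY to pp4. 5 ppages; refcounts: pp0:1 pp1:1 pp2:2 pp3:1 pp4:1
P0: v1 -> pp3 = 170
P1: v1 -> pp1 = 43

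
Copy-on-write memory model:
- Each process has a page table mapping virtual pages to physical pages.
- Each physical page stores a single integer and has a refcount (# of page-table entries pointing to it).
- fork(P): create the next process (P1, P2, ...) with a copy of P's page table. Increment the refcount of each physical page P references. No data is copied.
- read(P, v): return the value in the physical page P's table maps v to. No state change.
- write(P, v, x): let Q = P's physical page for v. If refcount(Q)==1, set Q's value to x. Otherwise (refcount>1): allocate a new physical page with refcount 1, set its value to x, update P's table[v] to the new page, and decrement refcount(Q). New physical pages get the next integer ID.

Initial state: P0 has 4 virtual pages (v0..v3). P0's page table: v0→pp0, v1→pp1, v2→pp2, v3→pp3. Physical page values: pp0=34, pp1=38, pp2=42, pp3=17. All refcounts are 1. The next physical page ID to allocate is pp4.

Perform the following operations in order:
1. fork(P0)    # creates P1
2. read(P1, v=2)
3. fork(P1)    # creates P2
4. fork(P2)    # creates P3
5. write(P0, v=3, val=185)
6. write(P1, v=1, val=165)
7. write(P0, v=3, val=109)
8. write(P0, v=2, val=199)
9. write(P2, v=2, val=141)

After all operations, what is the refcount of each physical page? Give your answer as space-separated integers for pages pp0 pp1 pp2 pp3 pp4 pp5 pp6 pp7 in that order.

Answer: 4 3 2 3 1 1 1 1

Derivation:
Op 1: fork(P0) -> P1. 4 ppages; refcounts: pp0:2 pp1:2 pp2:2 pp3:2
Op 2: read(P1, v2) -> 42. No state change.
Op 3: fork(P1) -> P2. 4 ppages; refcounts: pp0:3 pp1:3 pp2:3 pp3:3
Op 4: fork(P2) -> P3. 4 ppages; refcounts: pp0:4 pp1:4 pp2:4 pp3:4
Op 5: write(P0, v3, 185). refcount(pp3)=4>1 -> COPY to pp4. 5 ppages; refcounts: pp0:4 pp1:4 pp2:4 pp3:3 pp4:1
Op 6: write(P1, v1, 165). refcount(pp1)=4>1 -> COPY to pp5. 6 ppages; refcounts: pp0:4 pp1:3 pp2:4 pp3:3 pp4:1 pp5:1
Op 7: write(P0, v3, 109). refcount(pp4)=1 -> write in place. 6 ppages; refcounts: pp0:4 pp1:3 pp2:4 pp3:3 pp4:1 pp5:1
Op 8: write(P0, v2, 199). refcount(pp2)=4>1 -> COPY to pp6. 7 ppages; refcounts: pp0:4 pp1:3 pp2:3 pp3:3 pp4:1 pp5:1 pp6:1
Op 9: write(P2, v2, 141). refcount(pp2)=3>1 -> COPY to pp7. 8 ppages; refcounts: pp0:4 pp1:3 pp2:2 pp3:3 pp4:1 pp5:1 pp6:1 pp7:1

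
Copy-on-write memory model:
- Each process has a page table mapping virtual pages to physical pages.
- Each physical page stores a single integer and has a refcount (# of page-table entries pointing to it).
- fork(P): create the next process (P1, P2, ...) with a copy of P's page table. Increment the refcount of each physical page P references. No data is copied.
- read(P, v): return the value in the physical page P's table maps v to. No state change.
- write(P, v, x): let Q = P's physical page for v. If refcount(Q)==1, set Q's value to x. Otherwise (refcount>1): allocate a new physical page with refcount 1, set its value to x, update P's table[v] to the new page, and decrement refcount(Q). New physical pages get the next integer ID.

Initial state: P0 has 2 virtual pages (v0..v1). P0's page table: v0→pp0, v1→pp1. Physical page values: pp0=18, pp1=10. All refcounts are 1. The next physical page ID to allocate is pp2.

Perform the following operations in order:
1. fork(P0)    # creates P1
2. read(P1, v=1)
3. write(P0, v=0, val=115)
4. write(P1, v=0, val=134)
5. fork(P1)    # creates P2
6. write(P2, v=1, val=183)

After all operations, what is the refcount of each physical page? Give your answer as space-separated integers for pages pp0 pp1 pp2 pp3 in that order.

Answer: 2 2 1 1

Derivation:
Op 1: fork(P0) -> P1. 2 ppages; refcounts: pp0:2 pp1:2
Op 2: read(P1, v1) -> 10. No state change.
Op 3: write(P0, v0, 115). refcount(pp0)=2>1 -> COPY to pp2. 3 ppages; refcounts: pp0:1 pp1:2 pp2:1
Op 4: write(P1, v0, 134). refcount(pp0)=1 -> write in place. 3 ppages; refcounts: pp0:1 pp1:2 pp2:1
Op 5: fork(P1) -> P2. 3 ppages; refcounts: pp0:2 pp1:3 pp2:1
Op 6: write(P2, v1, 183). refcount(pp1)=3>1 -> COPY to pp3. 4 ppages; refcounts: pp0:2 pp1:2 pp2:1 pp3:1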